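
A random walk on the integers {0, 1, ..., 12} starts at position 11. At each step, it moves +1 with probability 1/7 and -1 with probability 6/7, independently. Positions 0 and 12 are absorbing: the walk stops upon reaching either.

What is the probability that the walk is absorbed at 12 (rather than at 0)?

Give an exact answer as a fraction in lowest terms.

Answer: 72559411/435356467

Derivation:
Biased walk: p = 1/7, q = 6/7, r = q/p = 6
Gambler's ruin: P(hit 12 before 0 | start at 11) = (1 - r^a)/(1 - r^N)
r^11 = 362797056; r^12 = 2176782336
P = (1 - 362797056) / (1 - 2176782336) = -362797055 / -2176782335 = 72559411/435356467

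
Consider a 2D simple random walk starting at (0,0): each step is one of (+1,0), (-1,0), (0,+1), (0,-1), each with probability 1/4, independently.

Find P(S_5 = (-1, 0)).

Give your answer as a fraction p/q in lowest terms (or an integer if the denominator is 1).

Let h be the number of horizontal steps (so 5-h are vertical). To end at (-1,0) need (h-1)/2 right-steps and ((5-h)+0)/2 up-steps.
Sum over h with 1 ≤ h ≤ 5, h ≡ 1 (mod 2), 5-h ≡ 0 (mod 2):
h=1: C(5,1)·C(1,0)·C(4,2) = 5·1·6 = 30
h=3: C(5,3)·C(3,1)·C(2,1) = 10·3·2 = 60
h=5: C(5,5)·C(5,2)·C(0,0) = 1·10·1 = 10
Total favorable: 100
Total paths: 4^5 = 1024
P = 100/1024 = 25/256

Answer: 25/256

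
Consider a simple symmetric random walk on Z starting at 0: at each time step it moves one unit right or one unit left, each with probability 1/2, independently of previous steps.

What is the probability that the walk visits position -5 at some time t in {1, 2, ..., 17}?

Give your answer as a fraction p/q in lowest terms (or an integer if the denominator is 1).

Count via complement. Let g(t,s) = #length-t paths at position s with S_1..S_t all ≠ -5.
g(t,s) = g(t-1,s-1) + g(t-1,s+1) for s ≠ -5; g(t,-5) = 0.
t=0: g(0,0)=1
t=1: g(1,-1)=1 g(1,1)=1
t=2: g(2,-2)=1 g(2,0)=2 g(2,2)=1
t=3: g(3,-3)=1 g(3,-1)=3 g(3,1)=3 g(3,3)=1
t=4: g(4,-4)=1 g(4,-2)=4 g(4,0)=6 g(4,2)=4 g(4,4)=1
t=5: g(5,-3)=5 g(5,-1)=10 g(5,1)=10 g(5,3)=5 g(5,5)=1
t=6: g(6,-4)=5 g(6,-2)=15 g(6,0)=20 g(6,2)=15 g(6,4)=6 g(6,6)=1
t=7: g(7,-3)=20 g(7,-1)=35 g(7,1)=35 g(7,3)=21 g(7,5)=7 g(7,7)=1
t=8: g(8,-4)=20 g(8,-2)=55 g(8,0)=70 g(8,2)=56 g(8,4)=28 g(8,6)=8 g(8,8)=1
t=9: g(9,-3)=75 g(9,-1)=125 g(9,1)=126 g(9,3)=84 g(9,5)=36 g(9,7)=9 g(9,9)=1
t=10: g(10,-4)=75 g(10,-2)=200 g(10,0)=251 g(10,2)=210 g(10,4)=120 g(10,6)=45 g(10,8)=10 g(10,10)=1
t=11: g(11,-3)=275 g(11,-1)=451 g(11,1)=461 g(11,3)=330 g(11,5)=165 g(11,7)=55 g(11,9)=11 g(11,11)=1
t=12: g(12,-4)=275 g(12,-2)=726 g(12,0)=912 g(12,2)=791 g(12,4)=495 g(12,6)=220 g(12,8)=66 g(12,10)=12 g(12,12)=1
t=13: g(13,-3)=1001 g(13,-1)=1638 g(13,1)=1703 g(13,3)=1286 g(13,5)=715 g(13,7)=286 g(13,9)=78 g(13,11)=13 g(13,13)=1
t=14: g(14,-4)=1001 g(14,-2)=2639 g(14,0)=3341 g(14,2)=2989 g(14,4)=2001 g(14,6)=1001 g(14,8)=364 g(14,10)=91 g(14,12)=14 g(14,14)=1
t=15: g(15,-3)=3640 g(15,-1)=5980 g(15,1)=6330 g(15,3)=4990 g(15,5)=3002 g(15,7)=1365 g(15,9)=455 g(15,11)=105 g(15,13)=15 g(15,15)=1
t=16: g(16,-4)=3640 g(16,-2)=9620 g(16,0)=12310 g(16,2)=11320 g(16,4)=7992 g(16,6)=4367 g(16,8)=1820 g(16,10)=560 g(16,12)=120 g(16,14)=16 g(16,16)=1
t=17: g(17,-3)=13260 g(17,-1)=21930 g(17,1)=23630 g(17,3)=19312 g(17,5)=12359 g(17,7)=6187 g(17,9)=2380 g(17,11)=680 g(17,13)=136 g(17,15)=17 g(17,17)=1
Paths never hitting -5: Σ_s g(17,s) = 99892
Paths hitting -5: 2^17 - 99892 = 31180
P = 31180/131072 = 7795/32768

Answer: 7795/32768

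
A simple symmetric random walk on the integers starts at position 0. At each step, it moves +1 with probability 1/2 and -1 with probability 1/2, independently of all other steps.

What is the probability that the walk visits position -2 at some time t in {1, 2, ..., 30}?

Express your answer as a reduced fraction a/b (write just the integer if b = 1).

Count via complement. Let g(t,s) = #length-t paths at position s with S_1..S_t all ≠ -2.
g(t,s) = g(t-1,s-1) + g(t-1,s+1) for s ≠ -2; g(t,-2) = 0.
t=0: g(0,0)=1
t=1: g(1,-1)=1 g(1,1)=1
t=2: g(2,0)=2 g(2,2)=1
t=3: g(3,-1)=2 g(3,1)=3 g(3,3)=1
t=4: g(4,0)=5 g(4,2)=4 g(4,4)=1
t=5: g(5,-1)=5 g(5,1)=9 g(5,3)=5 g(5,5)=1
t=6: g(6,0)=14 g(6,2)=14 g(6,4)=6 g(6,6)=1
t=7: g(7,-1)=14 g(7,1)=28 g(7,3)=20 g(7,5)=7 g(7,7)=1
t=8: g(8,0)=42 g(8,2)=48 g(8,4)=27 g(8,6)=8 g(8,8)=1
t=9: g(9,-1)=42 g(9,1)=90 g(9,3)=75 g(9,5)=35 g(9,7)=9 g(9,9)=1
t=10: g(10,0)=132 g(10,2)=165 g(10,4)=110 g(10,6)=44 g(10,8)=10 g(10,10)=1
t=11: g(11,-1)=132 g(11,1)=297 g(11,3)=275 g(11,5)=154 g(11,7)=54 g(11,9)=11 g(11,11)=1
t=12: g(12,0)=429 g(12,2)=572 g(12,4)=429 g(12,6)=208 g(12,8)=65 g(12,10)=12 g(12,12)=1
t=13: g(13,-1)=429 g(13,1)=1001 g(13,3)=1001 g(13,5)=637 g(13,7)=273 g(13,9)=77 g(13,11)=13 g(13,13)=1
t=14: g(14,0)=1430 g(14,2)=2002 g(14,4)=1638 g(14,6)=910 g(14,8)=350 g(14,10)=90 g(14,12)=14 g(14,14)=1
t=15: g(15,-1)=1430 g(15,1)=3432 g(15,3)=3640 g(15,5)=2548 g(15,7)=1260 g(15,9)=440 g(15,11)=104 g(15,13)=15 g(15,15)=1
t=16: g(16,0)=4862 g(16,2)=7072 g(16,4)=6188 g(16,6)=3808 g(16,8)=1700 g(16,10)=544 g(16,12)=119 g(16,14)=16 g(16,16)=1
t=17: g(17,-1)=4862 g(17,1)=11934 g(17,3)=13260 g(17,5)=9996 g(17,7)=5508 g(17,9)=2244 g(17,11)=663 g(17,13)=135 g(17,15)=17 g(17,17)=1
t=18: g(18,0)=16796 g(18,2)=25194 g(18,4)=23256 g(18,6)=15504 g(18,8)=7752 g(18,10)=2907 g(18,12)=798 g(18,14)=152 g(18,16)=18 g(18,18)=1
t=19: g(19,-1)=16796 g(19,1)=41990 g(19,3)=48450 g(19,5)=38760 g(19,7)=23256 g(19,9)=10659 g(19,11)=3705 g(19,13)=950 g(19,15)=170 g(19,17)=19 g(19,19)=1
t=20: g(20,0)=58786 g(20,2)=90440 g(20,4)=87210 g(20,6)=62016 g(20,8)=33915 g(20,10)=14364 g(20,12)=4655 g(20,14)=1120 g(20,16)=189 g(20,18)=20 g(20,20)=1
t=21: g(21,-1)=58786 g(21,1)=149226 g(21,3)=177650 g(21,5)=149226 g(21,7)=95931 g(21,9)=48279 g(21,11)=19019 g(21,13)=5775 g(21,15)=1309 g(21,17)=209 g(21,19)=21 g(21,21)=1
t=22: g(22,0)=208012 g(22,2)=326876 g(22,4)=326876 g(22,6)=245157 g(22,8)=144210 g(22,10)=67298 g(22,12)=24794 g(22,14)=7084 g(22,16)=1518 g(22,18)=230 g(22,20)=22 g(22,22)=1
t=23: g(23,-1)=208012 g(23,1)=534888 g(23,3)=653752 g(23,5)=572033 g(23,7)=389367 g(23,9)=211508 g(23,11)=92092 g(23,13)=31878 g(23,15)=8602 g(23,17)=1748 g(23,19)=252 g(23,21)=23 g(23,23)=1
t=24: g(24,0)=742900 g(24,2)=1188640 g(24,4)=1225785 g(24,6)=961400 g(24,8)=600875 g(24,10)=303600 g(24,12)=123970 g(24,14)=40480 g(24,16)=10350 g(24,18)=2000 g(24,20)=275 g(24,22)=24 g(24,24)=1
t=25: g(25,-1)=742900 g(25,1)=1931540 g(25,3)=2414425 g(25,5)=2187185 g(25,7)=1562275 g(25,9)=904475 g(25,11)=427570 g(25,13)=164450 g(25,15)=50830 g(25,17)=12350 g(25,19)=2275 g(25,21)=299 g(25,23)=25 g(25,25)=1
t=26: g(26,0)=2674440 g(26,2)=4345965 g(26,4)=4601610 g(26,6)=3749460 g(26,8)=2466750 g(26,10)=1332045 g(26,12)=592020 g(26,14)=215280 g(26,16)=63180 g(26,18)=14625 g(26,20)=2574 g(26,22)=324 g(26,24)=26 g(26,26)=1
t=27: g(27,-1)=2674440 g(27,1)=7020405 g(27,3)=8947575 g(27,5)=8351070 g(27,7)=6216210 g(27,9)=3798795 g(27,11)=1924065 g(27,13)=807300 g(27,15)=278460 g(27,17)=77805 g(27,19)=17199 g(27,21)=2898 g(27,23)=350 g(27,25)=27 g(27,27)=1
t=28: g(28,0)=9694845 g(28,2)=15967980 g(28,4)=17298645 g(28,6)=14567280 g(28,8)=10015005 g(28,10)=5722860 g(28,12)=2731365 g(28,14)=1085760 g(28,16)=356265 g(28,18)=95004 g(28,20)=20097 g(28,22)=3248 g(28,24)=377 g(28,26)=28 g(28,28)=1
t=29: g(29,-1)=9694845 g(29,1)=25662825 g(29,3)=33266625 g(29,5)=31865925 g(29,7)=24582285 g(29,9)=15737865 g(29,11)=8454225 g(29,13)=3817125 g(29,15)=1442025 g(29,17)=451269 g(29,19)=115101 g(29,21)=23345 g(29,23)=3625 g(29,25)=405 g(29,27)=29 g(29,29)=1
t=30: g(30,0)=35357670 g(30,2)=58929450 g(30,4)=65132550 g(30,6)=56448210 g(30,8)=40320150 g(30,10)=24192090 g(30,12)=12271350 g(30,14)=5259150 g(30,16)=1893294 g(30,18)=566370 g(30,20)=138446 g(30,22)=26970 g(30,24)=4030 g(30,26)=434 g(30,28)=30 g(30,30)=1
Paths never hitting -2: Σ_s g(30,s) = 300540195
Paths hitting -2: 2^30 - 300540195 = 773201629
P = 773201629/1073741824 = 773201629/1073741824

Answer: 773201629/1073741824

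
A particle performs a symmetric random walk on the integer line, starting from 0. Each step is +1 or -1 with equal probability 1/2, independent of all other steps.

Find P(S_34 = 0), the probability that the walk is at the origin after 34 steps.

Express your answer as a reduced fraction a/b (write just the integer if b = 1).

To return to 0 after 34 steps: need exactly 17 steps of +1 and 17 of -1.
Favorable paths: C(34,17) = 2333606220
Total paths: 2^34 = 17179869184
P = 2333606220/17179869184 = 583401555/4294967296

Answer: 583401555/4294967296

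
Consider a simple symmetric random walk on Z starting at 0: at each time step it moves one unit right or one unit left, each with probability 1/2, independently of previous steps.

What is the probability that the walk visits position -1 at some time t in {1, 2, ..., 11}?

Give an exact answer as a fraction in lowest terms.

Answer: 793/1024

Derivation:
Count via complement. Let g(t,s) = #length-t paths at position s with S_1..S_t all ≠ -1.
g(t,s) = g(t-1,s-1) + g(t-1,s+1) for s ≠ -1; g(t,-1) = 0.
t=0: g(0,0)=1
t=1: g(1,1)=1
t=2: g(2,0)=1 g(2,2)=1
t=3: g(3,1)=2 g(3,3)=1
t=4: g(4,0)=2 g(4,2)=3 g(4,4)=1
t=5: g(5,1)=5 g(5,3)=4 g(5,5)=1
t=6: g(6,0)=5 g(6,2)=9 g(6,4)=5 g(6,6)=1
t=7: g(7,1)=14 g(7,3)=14 g(7,5)=6 g(7,7)=1
t=8: g(8,0)=14 g(8,2)=28 g(8,4)=20 g(8,6)=7 g(8,8)=1
t=9: g(9,1)=42 g(9,3)=48 g(9,5)=27 g(9,7)=8 g(9,9)=1
t=10: g(10,0)=42 g(10,2)=90 g(10,4)=75 g(10,6)=35 g(10,8)=9 g(10,10)=1
t=11: g(11,1)=132 g(11,3)=165 g(11,5)=110 g(11,7)=44 g(11,9)=10 g(11,11)=1
Paths never hitting -1: Σ_s g(11,s) = 462
Paths hitting -1: 2^11 - 462 = 1586
P = 1586/2048 = 793/1024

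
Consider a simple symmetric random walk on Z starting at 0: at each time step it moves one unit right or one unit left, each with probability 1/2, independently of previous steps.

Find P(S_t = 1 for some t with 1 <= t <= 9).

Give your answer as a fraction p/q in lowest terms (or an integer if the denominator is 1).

Count via complement. Let g(t,s) = #length-t paths at position s with S_1..S_t all ≠ 1.
g(t,s) = g(t-1,s-1) + g(t-1,s+1) for s ≠ 1; g(t,1) = 0.
t=0: g(0,0)=1
t=1: g(1,-1)=1
t=2: g(2,-2)=1 g(2,0)=1
t=3: g(3,-3)=1 g(3,-1)=2
t=4: g(4,-4)=1 g(4,-2)=3 g(4,0)=2
t=5: g(5,-5)=1 g(5,-3)=4 g(5,-1)=5
t=6: g(6,-6)=1 g(6,-4)=5 g(6,-2)=9 g(6,0)=5
t=7: g(7,-7)=1 g(7,-5)=6 g(7,-3)=14 g(7,-1)=14
t=8: g(8,-8)=1 g(8,-6)=7 g(8,-4)=20 g(8,-2)=28 g(8,0)=14
t=9: g(9,-9)=1 g(9,-7)=8 g(9,-5)=27 g(9,-3)=48 g(9,-1)=42
Paths never hitting 1: Σ_s g(9,s) = 126
Paths hitting 1: 2^9 - 126 = 386
P = 386/512 = 193/256

Answer: 193/256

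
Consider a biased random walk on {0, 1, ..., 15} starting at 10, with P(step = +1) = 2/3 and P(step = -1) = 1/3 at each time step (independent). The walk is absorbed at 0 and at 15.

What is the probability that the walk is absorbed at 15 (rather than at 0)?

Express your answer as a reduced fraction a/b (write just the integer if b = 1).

Biased walk: p = 2/3, q = 1/3, r = q/p = 1/2
Gambler's ruin: P(hit 15 before 0 | start at 10) = (1 - r^a)/(1 - r^N)
r^10 = 1/1024; r^15 = 1/32768
P = (1 - 1/1024) / (1 - 1/32768) = 1023/1024 / 32767/32768 = 1056/1057

Answer: 1056/1057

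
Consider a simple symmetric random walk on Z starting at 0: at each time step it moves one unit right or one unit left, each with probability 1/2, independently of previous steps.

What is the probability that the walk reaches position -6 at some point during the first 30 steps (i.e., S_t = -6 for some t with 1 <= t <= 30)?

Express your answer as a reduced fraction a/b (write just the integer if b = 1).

Count via complement. Let g(t,s) = #length-t paths at position s with S_1..S_t all ≠ -6.
g(t,s) = g(t-1,s-1) + g(t-1,s+1) for s ≠ -6; g(t,-6) = 0.
t=0: g(0,0)=1
t=1: g(1,-1)=1 g(1,1)=1
t=2: g(2,-2)=1 g(2,0)=2 g(2,2)=1
t=3: g(3,-3)=1 g(3,-1)=3 g(3,1)=3 g(3,3)=1
t=4: g(4,-4)=1 g(4,-2)=4 g(4,0)=6 g(4,2)=4 g(4,4)=1
t=5: g(5,-5)=1 g(5,-3)=5 g(5,-1)=10 g(5,1)=10 g(5,3)=5 g(5,5)=1
t=6: g(6,-4)=6 g(6,-2)=15 g(6,0)=20 g(6,2)=15 g(6,4)=6 g(6,6)=1
t=7: g(7,-5)=6 g(7,-3)=21 g(7,-1)=35 g(7,1)=35 g(7,3)=21 g(7,5)=7 g(7,7)=1
t=8: g(8,-4)=27 g(8,-2)=56 g(8,0)=70 g(8,2)=56 g(8,4)=28 g(8,6)=8 g(8,8)=1
t=9: g(9,-5)=27 g(9,-3)=83 g(9,-1)=126 g(9,1)=126 g(9,3)=84 g(9,5)=36 g(9,7)=9 g(9,9)=1
t=10: g(10,-4)=110 g(10,-2)=209 g(10,0)=252 g(10,2)=210 g(10,4)=120 g(10,6)=45 g(10,8)=10 g(10,10)=1
t=11: g(11,-5)=110 g(11,-3)=319 g(11,-1)=461 g(11,1)=462 g(11,3)=330 g(11,5)=165 g(11,7)=55 g(11,9)=11 g(11,11)=1
t=12: g(12,-4)=429 g(12,-2)=780 g(12,0)=923 g(12,2)=792 g(12,4)=495 g(12,6)=220 g(12,8)=66 g(12,10)=12 g(12,12)=1
t=13: g(13,-5)=429 g(13,-3)=1209 g(13,-1)=1703 g(13,1)=1715 g(13,3)=1287 g(13,5)=715 g(13,7)=286 g(13,9)=78 g(13,11)=13 g(13,13)=1
t=14: g(14,-4)=1638 g(14,-2)=2912 g(14,0)=3418 g(14,2)=3002 g(14,4)=2002 g(14,6)=1001 g(14,8)=364 g(14,10)=91 g(14,12)=14 g(14,14)=1
t=15: g(15,-5)=1638 g(15,-3)=4550 g(15,-1)=6330 g(15,1)=6420 g(15,3)=5004 g(15,5)=3003 g(15,7)=1365 g(15,9)=455 g(15,11)=105 g(15,13)=15 g(15,15)=1
t=16: g(16,-4)=6188 g(16,-2)=10880 g(16,0)=12750 g(16,2)=11424 g(16,4)=8007 g(16,6)=4368 g(16,8)=1820 g(16,10)=560 g(16,12)=120 g(16,14)=16 g(16,16)=1
t=17: g(17,-5)=6188 g(17,-3)=17068 g(17,-1)=23630 g(17,1)=24174 g(17,3)=19431 g(17,5)=12375 g(17,7)=6188 g(17,9)=2380 g(17,11)=680 g(17,13)=136 g(17,15)=17 g(17,17)=1
t=18: g(18,-4)=23256 g(18,-2)=40698 g(18,0)=47804 g(18,2)=43605 g(18,4)=31806 g(18,6)=18563 g(18,8)=8568 g(18,10)=3060 g(18,12)=816 g(18,14)=153 g(18,16)=18 g(18,18)=1
t=19: g(19,-5)=23256 g(19,-3)=63954 g(19,-1)=88502 g(19,1)=91409 g(19,3)=75411 g(19,5)=50369 g(19,7)=27131 g(19,9)=11628 g(19,11)=3876 g(19,13)=969 g(19,15)=171 g(19,17)=19 g(19,19)=1
t=20: g(20,-4)=87210 g(20,-2)=152456 g(20,0)=179911 g(20,2)=166820 g(20,4)=125780 g(20,6)=77500 g(20,8)=38759 g(20,10)=15504 g(20,12)=4845 g(20,14)=1140 g(20,16)=190 g(20,18)=20 g(20,20)=1
t=21: g(21,-5)=87210 g(21,-3)=239666 g(21,-1)=332367 g(21,1)=346731 g(21,3)=292600 g(21,5)=203280 g(21,7)=116259 g(21,9)=54263 g(21,11)=20349 g(21,13)=5985 g(21,15)=1330 g(21,17)=210 g(21,19)=21 g(21,21)=1
t=22: g(22,-4)=326876 g(22,-2)=572033 g(22,0)=679098 g(22,2)=639331 g(22,4)=495880 g(22,6)=319539 g(22,8)=170522 g(22,10)=74612 g(22,12)=26334 g(22,14)=7315 g(22,16)=1540 g(22,18)=231 g(22,20)=22 g(22,22)=1
t=23: g(23,-5)=326876 g(23,-3)=898909 g(23,-1)=1251131 g(23,1)=1318429 g(23,3)=1135211 g(23,5)=815419 g(23,7)=490061 g(23,9)=245134 g(23,11)=100946 g(23,13)=33649 g(23,15)=8855 g(23,17)=1771 g(23,19)=253 g(23,21)=23 g(23,23)=1
t=24: g(24,-4)=1225785 g(24,-2)=2150040 g(24,0)=2569560 g(24,2)=2453640 g(24,4)=1950630 g(24,6)=1305480 g(24,8)=735195 g(24,10)=346080 g(24,12)=134595 g(24,14)=42504 g(24,16)=10626 g(24,18)=2024 g(24,20)=276 g(24,22)=24 g(24,24)=1
t=25: g(25,-5)=1225785 g(25,-3)=3375825 g(25,-1)=4719600 g(25,1)=5023200 g(25,3)=4404270 g(25,5)=3256110 g(25,7)=2040675 g(25,9)=1081275 g(25,11)=480675 g(25,13)=177099 g(25,15)=53130 g(25,17)=12650 g(25,19)=2300 g(25,21)=300 g(25,23)=25 g(25,25)=1
t=26: g(26,-4)=4601610 g(26,-2)=8095425 g(26,0)=9742800 g(26,2)=9427470 g(26,4)=7660380 g(26,6)=5296785 g(26,8)=3121950 g(26,10)=1561950 g(26,12)=657774 g(26,14)=230229 g(26,16)=65780 g(26,18)=14950 g(26,20)=2600 g(26,22)=325 g(26,24)=26 g(26,26)=1
t=27: g(27,-5)=4601610 g(27,-3)=12697035 g(27,-1)=17838225 g(27,1)=19170270 g(27,3)=17087850 g(27,5)=12957165 g(27,7)=8418735 g(27,9)=4683900 g(27,11)=2219724 g(27,13)=888003 g(27,15)=296009 g(27,17)=80730 g(27,19)=17550 g(27,21)=2925 g(27,23)=351 g(27,25)=27 g(27,27)=1
t=28: g(28,-4)=17298645 g(28,-2)=30535260 g(28,0)=37008495 g(28,2)=36258120 g(28,4)=30045015 g(28,6)=21375900 g(28,8)=13102635 g(28,10)=6903624 g(28,12)=3107727 g(28,14)=1184012 g(28,16)=376739 g(28,18)=98280 g(28,20)=20475 g(28,22)=3276 g(28,24)=378 g(28,26)=28 g(28,28)=1
t=29: g(29,-5)=17298645 g(29,-3)=47833905 g(29,-1)=67543755 g(29,1)=73266615 g(29,3)=66303135 g(29,5)=51420915 g(29,7)=34478535 g(29,9)=20006259 g(29,11)=10011351 g(29,13)=4291739 g(29,15)=1560751 g(29,17)=475019 g(29,19)=118755 g(29,21)=23751 g(29,23)=3654 g(29,25)=406 g(29,27)=29 g(29,29)=1
t=30: g(30,-4)=65132550 g(30,-2)=115377660 g(30,0)=140810370 g(30,2)=139569750 g(30,4)=117724050 g(30,6)=85899450 g(30,8)=54484794 g(30,10)=30017610 g(30,12)=14303090 g(30,14)=5852490 g(30,16)=2035770 g(30,18)=593774 g(30,20)=142506 g(30,22)=27405 g(30,24)=4060 g(30,26)=435 g(30,28)=30 g(30,30)=1
Paths never hitting -6: Σ_s g(30,s) = 771975795
Paths hitting -6: 2^30 - 771975795 = 301766029
P = 301766029/1073741824 = 301766029/1073741824

Answer: 301766029/1073741824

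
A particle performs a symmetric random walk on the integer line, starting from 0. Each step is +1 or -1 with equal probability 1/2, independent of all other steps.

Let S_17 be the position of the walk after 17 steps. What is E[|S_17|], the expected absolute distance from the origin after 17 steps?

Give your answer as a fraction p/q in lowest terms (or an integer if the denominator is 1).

S_17 takes values m ≡ 1 (mod 2) with |m| ≤ 17; P(S_17=m) = C(17,(17+m)/2)/2^17.
Total paths: 2^17 = 131072
Distribution: P(S=-17)=1/131072, P(S=-15)=17/131072, P(S=-13)=136/131072, P(S=-11)=680/131072, P(S=-9)=2380/131072, P(S=-7)=6188/131072, P(S=-5)=12376/131072, P(S=-3)=19448/131072, P(S=-1)=24310/131072, P(S=1)=24310/131072, P(S=3)=19448/131072, P(S=5)=12376/131072, P(S=7)=6188/131072, P(S=9)=2380/131072, P(S=11)=680/131072, P(S=13)=136/131072, P(S=15)=17/131072, P(S=17)=1/131072
E[|S_17|] = Σ_m |m|·P(S_17=m) = 437580/131072 = 109395/32768

Answer: 109395/32768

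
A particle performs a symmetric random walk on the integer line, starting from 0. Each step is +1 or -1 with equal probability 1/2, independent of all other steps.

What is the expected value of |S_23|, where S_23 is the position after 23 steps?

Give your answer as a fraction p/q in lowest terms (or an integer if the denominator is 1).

Answer: 2028117/524288

Derivation:
S_23 takes values m ≡ 1 (mod 2) with |m| ≤ 23; P(S_23=m) = C(23,(23+m)/2)/2^23.
Total paths: 2^23 = 8388608
Distribution: P(S=-23)=1/8388608, P(S=-21)=23/8388608, P(S=-19)=253/8388608, P(S=-17)=1771/8388608, P(S=-15)=8855/8388608, P(S=-13)=33649/8388608, P(S=-11)=100947/8388608, P(S=-9)=245157/8388608, P(S=-7)=490314/8388608, P(S=-5)=817190/8388608, P(S=-3)=1144066/8388608, P(S=-1)=1352078/8388608, P(S=1)=1352078/8388608, P(S=3)=1144066/8388608, P(S=5)=817190/8388608, P(S=7)=490314/8388608, P(S=9)=245157/8388608, P(S=11)=100947/8388608, P(S=13)=33649/8388608, P(S=15)=8855/8388608, P(S=17)=1771/8388608, P(S=19)=253/8388608, P(S=21)=23/8388608, P(S=23)=1/8388608
E[|S_23|] = Σ_m |m|·P(S_23=m) = 32449872/8388608 = 2028117/524288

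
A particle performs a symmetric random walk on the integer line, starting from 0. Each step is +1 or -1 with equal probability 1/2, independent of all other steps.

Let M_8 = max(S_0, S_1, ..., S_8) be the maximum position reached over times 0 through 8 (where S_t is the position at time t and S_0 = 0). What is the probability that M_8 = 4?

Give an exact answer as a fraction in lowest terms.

Let M_8 = max(S_0,...,S_8). Use the reflection principle: for j ≥ 1, #{paths with M_8 ≥ j} = #{S_8 ≥ j} + #{S_8 ≥ j+1}.
By reflection, #{M_8 ≥ 4} = #{S_8 ≥ 4} + #{S_8 ≥ 5} = 37 + 9 = 46.
#{M_8 ≥ 5} = #{S_8 ≥ 5} + #{S_8 ≥ 6} = 9 + 9 = 18.
#{M_8 = 4} = 46 - 18 = 28.
P(M_8 = 4) = 28/256 = 7/64

Answer: 7/64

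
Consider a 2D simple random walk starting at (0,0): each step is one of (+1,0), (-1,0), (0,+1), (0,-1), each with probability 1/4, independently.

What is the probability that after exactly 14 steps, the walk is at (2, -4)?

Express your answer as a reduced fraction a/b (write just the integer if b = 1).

Answer: 3006003/268435456

Derivation:
Let h be the number of horizontal steps (so 14-h are vertical). To end at (2,-4) need (h+2)/2 right-steps and ((14-h)-4)/2 up-steps.
Sum over h with 2 ≤ h ≤ 10, h ≡ 0 (mod 2), 14-h ≡ 0 (mod 2):
h=2: C(14,2)·C(2,2)·C(12,4) = 91·1·495 = 45045
h=4: C(14,4)·C(4,3)·C(10,3) = 1001·4·120 = 480480
h=6: C(14,6)·C(6,4)·C(8,2) = 3003·15·28 = 1261260
h=8: C(14,8)·C(8,5)·C(6,1) = 3003·56·6 = 1009008
h=10: C(14,10)·C(10,6)·C(4,0) = 1001·210·1 = 210210
Total favorable: 3006003
Total paths: 4^14 = 268435456
P = 3006003/268435456 = 3006003/268435456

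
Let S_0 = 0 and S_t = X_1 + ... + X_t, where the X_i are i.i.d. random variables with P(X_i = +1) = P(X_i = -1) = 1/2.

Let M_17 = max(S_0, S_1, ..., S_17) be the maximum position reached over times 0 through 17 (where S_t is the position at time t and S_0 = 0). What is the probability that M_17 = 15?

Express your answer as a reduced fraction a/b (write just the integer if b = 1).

Answer: 17/131072

Derivation:
Let M_17 = max(S_0,...,S_17). Use the reflection principle: for j ≥ 1, #{paths with M_17 ≥ j} = #{S_17 ≥ j} + #{S_17 ≥ j+1}.
By reflection, #{M_17 ≥ 15} = #{S_17 ≥ 15} + #{S_17 ≥ 16} = 18 + 1 = 19.
#{M_17 ≥ 16} = #{S_17 ≥ 16} + #{S_17 ≥ 17} = 1 + 1 = 2.
#{M_17 = 15} = 19 - 2 = 17.
P(M_17 = 15) = 17/131072 = 17/131072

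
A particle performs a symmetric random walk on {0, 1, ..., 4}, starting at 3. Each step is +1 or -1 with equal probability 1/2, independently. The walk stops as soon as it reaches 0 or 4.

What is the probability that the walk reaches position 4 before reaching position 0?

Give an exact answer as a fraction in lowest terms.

Answer: 3/4

Derivation:
Symmetric walk (p = 1/2): the harmonic-function argument gives P(hit 4 before 0 | start at 3) = a/N.
P = 3/4 = 3/4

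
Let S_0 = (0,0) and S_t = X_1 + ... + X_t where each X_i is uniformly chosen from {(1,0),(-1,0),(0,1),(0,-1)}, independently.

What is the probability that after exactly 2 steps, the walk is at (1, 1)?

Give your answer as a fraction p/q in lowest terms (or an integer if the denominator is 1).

Answer: 1/8

Derivation:
Let h be the number of horizontal steps (so 2-h are vertical). To end at (1,1) need (h+1)/2 right-steps and ((2-h)+1)/2 up-steps.
Sum over h with 1 ≤ h ≤ 1, h ≡ 1 (mod 2), 2-h ≡ 1 (mod 2):
h=1: C(2,1)·C(1,1)·C(1,1) = 2·1·1 = 2
Total favorable: 2
Total paths: 4^2 = 16
P = 2/16 = 1/8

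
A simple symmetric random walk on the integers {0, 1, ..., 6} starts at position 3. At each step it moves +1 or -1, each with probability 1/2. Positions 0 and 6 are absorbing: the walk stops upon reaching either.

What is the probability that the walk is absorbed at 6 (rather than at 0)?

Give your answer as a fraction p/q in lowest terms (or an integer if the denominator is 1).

Symmetric walk (p = 1/2): the harmonic-function argument gives P(hit 6 before 0 | start at 3) = a/N.
P = 3/6 = 1/2

Answer: 1/2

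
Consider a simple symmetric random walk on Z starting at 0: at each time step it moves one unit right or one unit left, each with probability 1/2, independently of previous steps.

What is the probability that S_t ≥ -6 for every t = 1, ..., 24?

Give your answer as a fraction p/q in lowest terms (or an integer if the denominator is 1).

Answer: 3558491/4194304

Derivation:
Let f(t,s) = #length-t paths at position s with S_1..S_t all ≥ -6.
f(t,s) = f(t-1,s-1) + f(t-1,s+1) for s ≥ -6; f(t,s) = 0 for s < -6.
t=0: f(0,0)=1
t=1: f(1,-1)=1 f(1,1)=1
t=2: f(2,-2)=1 f(2,0)=2 f(2,2)=1
t=3: f(3,-3)=1 f(3,-1)=3 f(3,1)=3 f(3,3)=1
t=4: f(4,-4)=1 f(4,-2)=4 f(4,0)=6 f(4,2)=4 f(4,4)=1
t=5: f(5,-5)=1 f(5,-3)=5 f(5,-1)=10 f(5,1)=10 f(5,3)=5 f(5,5)=1
t=6: f(6,-6)=1 f(6,-4)=6 f(6,-2)=15 f(6,0)=20 f(6,2)=15 f(6,4)=6 f(6,6)=1
t=7: f(7,-5)=7 f(7,-3)=21 f(7,-1)=35 f(7,1)=35 f(7,3)=21 f(7,5)=7 f(7,7)=1
t=8: f(8,-6)=7 f(8,-4)=28 f(8,-2)=56 f(8,0)=70 f(8,2)=56 f(8,4)=28 f(8,6)=8 f(8,8)=1
t=9: f(9,-5)=35 f(9,-3)=84 f(9,-1)=126 f(9,1)=126 f(9,3)=84 f(9,5)=36 f(9,7)=9 f(9,9)=1
t=10: f(10,-6)=35 f(10,-4)=119 f(10,-2)=210 f(10,0)=252 f(10,2)=210 f(10,4)=120 f(10,6)=45 f(10,8)=10 f(10,10)=1
t=11: f(11,-5)=154 f(11,-3)=329 f(11,-1)=462 f(11,1)=462 f(11,3)=330 f(11,5)=165 f(11,7)=55 f(11,9)=11 f(11,11)=1
t=12: f(12,-6)=154 f(12,-4)=483 f(12,-2)=791 f(12,0)=924 f(12,2)=792 f(12,4)=495 f(12,6)=220 f(12,8)=66 f(12,10)=12 f(12,12)=1
t=13: f(13,-5)=637 f(13,-3)=1274 f(13,-1)=1715 f(13,1)=1716 f(13,3)=1287 f(13,5)=715 f(13,7)=286 f(13,9)=78 f(13,11)=13 f(13,13)=1
t=14: f(14,-6)=637 f(14,-4)=1911 f(14,-2)=2989 f(14,0)=3431 f(14,2)=3003 f(14,4)=2002 f(14,6)=1001 f(14,8)=364 f(14,10)=91 f(14,12)=14 f(14,14)=1
t=15: f(15,-5)=2548 f(15,-3)=4900 f(15,-1)=6420 f(15,1)=6434 f(15,3)=5005 f(15,5)=3003 f(15,7)=1365 f(15,9)=455 f(15,11)=105 f(15,13)=15 f(15,15)=1
t=16: f(16,-6)=2548 f(16,-4)=7448 f(16,-2)=11320 f(16,0)=12854 f(16,2)=11439 f(16,4)=8008 f(16,6)=4368 f(16,8)=1820 f(16,10)=560 f(16,12)=120 f(16,14)=16 f(16,16)=1
t=17: f(17,-5)=9996 f(17,-3)=18768 f(17,-1)=24174 f(17,1)=24293 f(17,3)=19447 f(17,5)=12376 f(17,7)=6188 f(17,9)=2380 f(17,11)=680 f(17,13)=136 f(17,15)=17 f(17,17)=1
t=18: f(18,-6)=9996 f(18,-4)=28764 f(18,-2)=42942 f(18,0)=48467 f(18,2)=43740 f(18,4)=31823 f(18,6)=18564 f(18,8)=8568 f(18,10)=3060 f(18,12)=816 f(18,14)=153 f(18,16)=18 f(18,18)=1
t=19: f(19,-5)=38760 f(19,-3)=71706 f(19,-1)=91409 f(19,1)=92207 f(19,3)=75563 f(19,5)=50387 f(19,7)=27132 f(19,9)=11628 f(19,11)=3876 f(19,13)=969 f(19,15)=171 f(19,17)=19 f(19,19)=1
t=20: f(20,-6)=38760 f(20,-4)=110466 f(20,-2)=163115 f(20,0)=183616 f(20,2)=167770 f(20,4)=125950 f(20,6)=77519 f(20,8)=38760 f(20,10)=15504 f(20,12)=4845 f(20,14)=1140 f(20,16)=190 f(20,18)=20 f(20,20)=1
t=21: f(21,-5)=149226 f(21,-3)=273581 f(21,-1)=346731 f(21,1)=351386 f(21,3)=293720 f(21,5)=203469 f(21,7)=116279 f(21,9)=54264 f(21,11)=20349 f(21,13)=5985 f(21,15)=1330 f(21,17)=210 f(21,19)=21 f(21,21)=1
t=22: f(22,-6)=149226 f(22,-4)=422807 f(22,-2)=620312 f(22,0)=698117 f(22,2)=645106 f(22,4)=497189 f(22,6)=319748 f(22,8)=170543 f(22,10)=74613 f(22,12)=26334 f(22,14)=7315 f(22,16)=1540 f(22,18)=231 f(22,20)=22 f(22,22)=1
t=23: f(23,-5)=572033 f(23,-3)=1043119 f(23,-1)=1318429 f(23,1)=1343223 f(23,3)=1142295 f(23,5)=816937 f(23,7)=490291 f(23,9)=245156 f(23,11)=100947 f(23,13)=33649 f(23,15)=8855 f(23,17)=1771 f(23,19)=253 f(23,21)=23 f(23,23)=1
t=24: f(24,-6)=572033 f(24,-4)=1615152 f(24,-2)=2361548 f(24,0)=2661652 f(24,2)=2485518 f(24,4)=1959232 f(24,6)=1307228 f(24,8)=735447 f(24,10)=346103 f(24,12)=134596 f(24,14)=42504 f(24,16)=10626 f(24,18)=2024 f(24,20)=276 f(24,22)=24 f(24,24)=1
Σ_s f(24,s) = 14233964
P = 14233964/16777216 = 3558491/4194304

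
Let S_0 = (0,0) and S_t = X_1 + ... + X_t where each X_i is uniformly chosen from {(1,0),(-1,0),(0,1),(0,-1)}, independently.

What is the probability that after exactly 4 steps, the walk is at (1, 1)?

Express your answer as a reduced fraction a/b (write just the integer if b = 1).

Answer: 3/32

Derivation:
Let h be the number of horizontal steps (so 4-h are vertical). To end at (1,1) need (h+1)/2 right-steps and ((4-h)+1)/2 up-steps.
Sum over h with 1 ≤ h ≤ 3, h ≡ 1 (mod 2), 4-h ≡ 1 (mod 2):
h=1: C(4,1)·C(1,1)·C(3,2) = 4·1·3 = 12
h=3: C(4,3)·C(3,2)·C(1,1) = 4·3·1 = 12
Total favorable: 24
Total paths: 4^4 = 256
P = 24/256 = 3/32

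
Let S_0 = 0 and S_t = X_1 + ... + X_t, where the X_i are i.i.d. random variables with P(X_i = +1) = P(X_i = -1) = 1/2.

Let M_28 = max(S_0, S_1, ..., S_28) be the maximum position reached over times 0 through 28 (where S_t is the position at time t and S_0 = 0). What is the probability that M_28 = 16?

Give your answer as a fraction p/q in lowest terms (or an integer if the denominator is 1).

Answer: 94185/67108864

Derivation:
Let M_28 = max(S_0,...,S_28). Use the reflection principle: for j ≥ 1, #{paths with M_28 ≥ j} = #{S_28 ≥ j} + #{S_28 ≥ j+1}.
By reflection, #{M_28 ≥ 16} = #{S_28 ≥ 16} + #{S_28 ≥ 17} = 499178 + 122438 = 621616.
#{M_28 ≥ 17} = #{S_28 ≥ 17} + #{S_28 ≥ 18} = 122438 + 122438 = 244876.
#{M_28 = 16} = 621616 - 244876 = 376740.
P(M_28 = 16) = 376740/268435456 = 94185/67108864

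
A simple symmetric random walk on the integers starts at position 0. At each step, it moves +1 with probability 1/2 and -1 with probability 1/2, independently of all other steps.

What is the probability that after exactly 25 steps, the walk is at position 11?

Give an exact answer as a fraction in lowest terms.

Answer: 120175/8388608

Derivation:
To reach position 11 after 25 steps: need 18 steps of +1 and 7 of -1.
Favorable paths: C(25,18) = 480700
Total paths: 2^25 = 33554432
P = 480700/33554432 = 120175/8388608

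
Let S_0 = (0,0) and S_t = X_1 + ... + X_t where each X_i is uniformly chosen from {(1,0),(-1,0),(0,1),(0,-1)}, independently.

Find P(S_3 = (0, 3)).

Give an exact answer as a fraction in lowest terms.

Let h be the number of horizontal steps (so 3-h are vertical). To end at (0,3) need (h+0)/2 right-steps and ((3-h)+3)/2 up-steps.
Sum over h with 0 ≤ h ≤ 0, h ≡ 0 (mod 2), 3-h ≡ 1 (mod 2):
h=0: C(3,0)·C(0,0)·C(3,3) = 1·1·1 = 1
Total favorable: 1
Total paths: 4^3 = 64
P = 1/64 = 1/64

Answer: 1/64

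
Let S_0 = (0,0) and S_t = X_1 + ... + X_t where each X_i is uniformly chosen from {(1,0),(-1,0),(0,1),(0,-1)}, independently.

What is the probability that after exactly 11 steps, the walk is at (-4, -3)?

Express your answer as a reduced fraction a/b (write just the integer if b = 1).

Answer: 12705/2097152

Derivation:
Let h be the number of horizontal steps (so 11-h are vertical). To end at (-4,-3) need (h-4)/2 right-steps and ((11-h)-3)/2 up-steps.
Sum over h with 4 ≤ h ≤ 8, h ≡ 0 (mod 2), 11-h ≡ 1 (mod 2):
h=4: C(11,4)·C(4,0)·C(7,2) = 330·1·21 = 6930
h=6: C(11,6)·C(6,1)·C(5,1) = 462·6·5 = 13860
h=8: C(11,8)·C(8,2)·C(3,0) = 165·28·1 = 4620
Total favorable: 25410
Total paths: 4^11 = 4194304
P = 25410/4194304 = 12705/2097152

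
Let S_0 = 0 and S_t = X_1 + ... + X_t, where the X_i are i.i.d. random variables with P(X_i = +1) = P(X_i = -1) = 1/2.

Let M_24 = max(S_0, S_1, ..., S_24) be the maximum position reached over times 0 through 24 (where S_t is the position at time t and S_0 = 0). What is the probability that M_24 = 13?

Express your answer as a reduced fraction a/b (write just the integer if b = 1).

Answer: 5313/2097152

Derivation:
Let M_24 = max(S_0,...,S_24). Use the reflection principle: for j ≥ 1, #{paths with M_24 ≥ j} = #{S_24 ≥ j} + #{S_24 ≥ j+1}.
By reflection, #{M_24 ≥ 13} = #{S_24 ≥ 13} + #{S_24 ≥ 14} = 55455 + 55455 = 110910.
#{M_24 ≥ 14} = #{S_24 ≥ 14} + #{S_24 ≥ 15} = 55455 + 12951 = 68406.
#{M_24 = 13} = 110910 - 68406 = 42504.
P(M_24 = 13) = 42504/16777216 = 5313/2097152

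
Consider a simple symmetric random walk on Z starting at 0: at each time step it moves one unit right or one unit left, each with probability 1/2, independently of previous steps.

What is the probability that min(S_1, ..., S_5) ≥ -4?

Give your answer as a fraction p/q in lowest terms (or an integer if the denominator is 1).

Answer: 31/32

Derivation:
Let f(t,s) = #length-t paths at position s with S_1..S_t all ≥ -4.
f(t,s) = f(t-1,s-1) + f(t-1,s+1) for s ≥ -4; f(t,s) = 0 for s < -4.
t=0: f(0,0)=1
t=1: f(1,-1)=1 f(1,1)=1
t=2: f(2,-2)=1 f(2,0)=2 f(2,2)=1
t=3: f(3,-3)=1 f(3,-1)=3 f(3,1)=3 f(3,3)=1
t=4: f(4,-4)=1 f(4,-2)=4 f(4,0)=6 f(4,2)=4 f(4,4)=1
t=5: f(5,-3)=5 f(5,-1)=10 f(5,1)=10 f(5,3)=5 f(5,5)=1
Σ_s f(5,s) = 31
P = 31/32 = 31/32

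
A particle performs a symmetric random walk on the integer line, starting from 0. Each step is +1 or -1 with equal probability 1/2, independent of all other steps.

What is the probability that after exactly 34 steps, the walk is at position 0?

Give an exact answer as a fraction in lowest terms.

To return to 0 after 34 steps: need exactly 17 steps of +1 and 17 of -1.
Favorable paths: C(34,17) = 2333606220
Total paths: 2^34 = 17179869184
P = 2333606220/17179869184 = 583401555/4294967296

Answer: 583401555/4294967296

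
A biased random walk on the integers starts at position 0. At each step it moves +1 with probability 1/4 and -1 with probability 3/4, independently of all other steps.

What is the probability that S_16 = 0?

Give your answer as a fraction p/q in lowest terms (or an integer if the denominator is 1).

To be at 0 after 16 steps: need exactly 8 steps of +1 and 8 of -1.
Number of such sequences: C(16,8) = 12870
Each has probability (1/4)^8 · (3/4)^8 = 6561/4294967296
P = 12870 · 6561/4294967296 = 42220035/2147483648

Answer: 42220035/2147483648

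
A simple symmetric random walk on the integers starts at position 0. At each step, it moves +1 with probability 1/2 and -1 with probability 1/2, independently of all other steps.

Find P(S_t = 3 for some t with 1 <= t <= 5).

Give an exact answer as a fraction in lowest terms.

Answer: 7/32

Derivation:
Count via complement. Let g(t,s) = #length-t paths at position s with S_1..S_t all ≠ 3.
g(t,s) = g(t-1,s-1) + g(t-1,s+1) for s ≠ 3; g(t,3) = 0.
t=0: g(0,0)=1
t=1: g(1,-1)=1 g(1,1)=1
t=2: g(2,-2)=1 g(2,0)=2 g(2,2)=1
t=3: g(3,-3)=1 g(3,-1)=3 g(3,1)=3
t=4: g(4,-4)=1 g(4,-2)=4 g(4,0)=6 g(4,2)=3
t=5: g(5,-5)=1 g(5,-3)=5 g(5,-1)=10 g(5,1)=9
Paths never hitting 3: Σ_s g(5,s) = 25
Paths hitting 3: 2^5 - 25 = 7
P = 7/32 = 7/32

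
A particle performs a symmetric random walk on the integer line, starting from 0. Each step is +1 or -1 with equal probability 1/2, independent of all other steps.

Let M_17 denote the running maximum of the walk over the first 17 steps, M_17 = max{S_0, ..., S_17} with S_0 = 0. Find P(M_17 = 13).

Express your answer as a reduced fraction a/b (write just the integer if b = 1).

Let M_17 = max(S_0,...,S_17). Use the reflection principle: for j ≥ 1, #{paths with M_17 ≥ j} = #{S_17 ≥ j} + #{S_17 ≥ j+1}.
By reflection, #{M_17 ≥ 13} = #{S_17 ≥ 13} + #{S_17 ≥ 14} = 154 + 18 = 172.
#{M_17 ≥ 14} = #{S_17 ≥ 14} + #{S_17 ≥ 15} = 18 + 18 = 36.
#{M_17 = 13} = 172 - 36 = 136.
P(M_17 = 13) = 136/131072 = 17/16384

Answer: 17/16384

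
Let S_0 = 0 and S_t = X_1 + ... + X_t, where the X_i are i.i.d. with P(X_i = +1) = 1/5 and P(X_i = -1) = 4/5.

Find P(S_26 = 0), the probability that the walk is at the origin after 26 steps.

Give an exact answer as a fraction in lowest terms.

To be at 0 after 26 steps: need exactly 13 steps of +1 and 13 of -1.
Number of such sequences: C(26,13) = 10400600
Each has probability (1/5)^13 · (4/5)^13 = 67108864/1490116119384765625
P = 10400600 · 67108864/1490116119384765625 = 27918898036736/59604644775390625

Answer: 27918898036736/59604644775390625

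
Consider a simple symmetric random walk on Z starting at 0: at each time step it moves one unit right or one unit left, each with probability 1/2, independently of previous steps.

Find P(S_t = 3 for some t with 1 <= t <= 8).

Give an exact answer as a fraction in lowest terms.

Answer: 37/128

Derivation:
Count via complement. Let g(t,s) = #length-t paths at position s with S_1..S_t all ≠ 3.
g(t,s) = g(t-1,s-1) + g(t-1,s+1) for s ≠ 3; g(t,3) = 0.
t=0: g(0,0)=1
t=1: g(1,-1)=1 g(1,1)=1
t=2: g(2,-2)=1 g(2,0)=2 g(2,2)=1
t=3: g(3,-3)=1 g(3,-1)=3 g(3,1)=3
t=4: g(4,-4)=1 g(4,-2)=4 g(4,0)=6 g(4,2)=3
t=5: g(5,-5)=1 g(5,-3)=5 g(5,-1)=10 g(5,1)=9
t=6: g(6,-6)=1 g(6,-4)=6 g(6,-2)=15 g(6,0)=19 g(6,2)=9
t=7: g(7,-7)=1 g(7,-5)=7 g(7,-3)=21 g(7,-1)=34 g(7,1)=28
t=8: g(8,-8)=1 g(8,-6)=8 g(8,-4)=28 g(8,-2)=55 g(8,0)=62 g(8,2)=28
Paths never hitting 3: Σ_s g(8,s) = 182
Paths hitting 3: 2^8 - 182 = 74
P = 74/256 = 37/128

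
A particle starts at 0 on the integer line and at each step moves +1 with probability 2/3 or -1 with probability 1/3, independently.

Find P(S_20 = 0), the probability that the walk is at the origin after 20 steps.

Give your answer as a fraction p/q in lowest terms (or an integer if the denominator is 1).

To be at 0 after 20 steps: need exactly 10 steps of +1 and 10 of -1.
Number of such sequences: C(20,10) = 184756
Each has probability (2/3)^10 · (1/3)^10 = 1024/3486784401
P = 184756 · 1024/3486784401 = 189190144/3486784401

Answer: 189190144/3486784401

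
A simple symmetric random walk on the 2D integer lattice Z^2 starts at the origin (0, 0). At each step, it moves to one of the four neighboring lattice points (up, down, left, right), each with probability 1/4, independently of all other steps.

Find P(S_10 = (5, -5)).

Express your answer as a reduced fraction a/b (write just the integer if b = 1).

Let h be the number of horizontal steps (so 10-h are vertical). To end at (5,-5) need (h+5)/2 right-steps and ((10-h)-5)/2 up-steps.
Sum over h with 5 ≤ h ≤ 5, h ≡ 1 (mod 2), 10-h ≡ 1 (mod 2):
h=5: C(10,5)·C(5,5)·C(5,0) = 252·1·1 = 252
Total favorable: 252
Total paths: 4^10 = 1048576
P = 252/1048576 = 63/262144

Answer: 63/262144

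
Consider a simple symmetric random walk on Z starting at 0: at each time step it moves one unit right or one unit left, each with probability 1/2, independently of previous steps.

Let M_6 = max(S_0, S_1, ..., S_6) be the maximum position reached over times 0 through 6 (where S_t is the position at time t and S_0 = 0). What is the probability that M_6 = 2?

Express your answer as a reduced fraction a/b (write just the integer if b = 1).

Answer: 15/64

Derivation:
Let M_6 = max(S_0,...,S_6). Use the reflection principle: for j ≥ 1, #{paths with M_6 ≥ j} = #{S_6 ≥ j} + #{S_6 ≥ j+1}.
By reflection, #{M_6 ≥ 2} = #{S_6 ≥ 2} + #{S_6 ≥ 3} = 22 + 7 = 29.
#{M_6 ≥ 3} = #{S_6 ≥ 3} + #{S_6 ≥ 4} = 7 + 7 = 14.
#{M_6 = 2} = 29 - 14 = 15.
P(M_6 = 2) = 15/64 = 15/64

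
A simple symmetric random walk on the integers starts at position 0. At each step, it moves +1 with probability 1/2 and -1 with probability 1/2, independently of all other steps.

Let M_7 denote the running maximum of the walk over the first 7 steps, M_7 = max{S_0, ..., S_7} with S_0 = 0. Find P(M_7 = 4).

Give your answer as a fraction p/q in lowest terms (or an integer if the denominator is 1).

Answer: 7/128

Derivation:
Let M_7 = max(S_0,...,S_7). Use the reflection principle: for j ≥ 1, #{paths with M_7 ≥ j} = #{S_7 ≥ j} + #{S_7 ≥ j+1}.
By reflection, #{M_7 ≥ 4} = #{S_7 ≥ 4} + #{S_7 ≥ 5} = 8 + 8 = 16.
#{M_7 ≥ 5} = #{S_7 ≥ 5} + #{S_7 ≥ 6} = 8 + 1 = 9.
#{M_7 = 4} = 16 - 9 = 7.
P(M_7 = 4) = 7/128 = 7/128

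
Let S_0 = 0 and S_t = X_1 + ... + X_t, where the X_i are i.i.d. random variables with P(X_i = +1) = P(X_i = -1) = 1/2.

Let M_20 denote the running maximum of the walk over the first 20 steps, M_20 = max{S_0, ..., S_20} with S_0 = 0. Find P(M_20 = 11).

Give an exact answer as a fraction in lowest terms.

Let M_20 = max(S_0,...,S_20). Use the reflection principle: for j ≥ 1, #{paths with M_20 ≥ j} = #{S_20 ≥ j} + #{S_20 ≥ j+1}.
By reflection, #{M_20 ≥ 11} = #{S_20 ≥ 11} + #{S_20 ≥ 12} = 6196 + 6196 = 12392.
#{M_20 ≥ 12} = #{S_20 ≥ 12} + #{S_20 ≥ 13} = 6196 + 1351 = 7547.
#{M_20 = 11} = 12392 - 7547 = 4845.
P(M_20 = 11) = 4845/1048576 = 4845/1048576

Answer: 4845/1048576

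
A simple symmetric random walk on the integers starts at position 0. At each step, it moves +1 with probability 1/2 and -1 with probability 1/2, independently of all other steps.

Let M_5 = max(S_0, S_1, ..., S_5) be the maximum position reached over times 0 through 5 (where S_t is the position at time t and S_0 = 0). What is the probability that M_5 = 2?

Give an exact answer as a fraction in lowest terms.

Answer: 5/32

Derivation:
Let M_5 = max(S_0,...,S_5). Use the reflection principle: for j ≥ 1, #{paths with M_5 ≥ j} = #{S_5 ≥ j} + #{S_5 ≥ j+1}.
By reflection, #{M_5 ≥ 2} = #{S_5 ≥ 2} + #{S_5 ≥ 3} = 6 + 6 = 12.
#{M_5 ≥ 3} = #{S_5 ≥ 3} + #{S_5 ≥ 4} = 6 + 1 = 7.
#{M_5 = 2} = 12 - 7 = 5.
P(M_5 = 2) = 5/32 = 5/32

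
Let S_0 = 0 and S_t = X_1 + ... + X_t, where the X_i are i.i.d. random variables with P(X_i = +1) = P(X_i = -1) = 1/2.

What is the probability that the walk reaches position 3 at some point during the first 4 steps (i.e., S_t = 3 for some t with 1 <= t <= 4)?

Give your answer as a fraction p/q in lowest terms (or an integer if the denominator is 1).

Answer: 1/8

Derivation:
Count via complement. Let g(t,s) = #length-t paths at position s with S_1..S_t all ≠ 3.
g(t,s) = g(t-1,s-1) + g(t-1,s+1) for s ≠ 3; g(t,3) = 0.
t=0: g(0,0)=1
t=1: g(1,-1)=1 g(1,1)=1
t=2: g(2,-2)=1 g(2,0)=2 g(2,2)=1
t=3: g(3,-3)=1 g(3,-1)=3 g(3,1)=3
t=4: g(4,-4)=1 g(4,-2)=4 g(4,0)=6 g(4,2)=3
Paths never hitting 3: Σ_s g(4,s) = 14
Paths hitting 3: 2^4 - 14 = 2
P = 2/16 = 1/8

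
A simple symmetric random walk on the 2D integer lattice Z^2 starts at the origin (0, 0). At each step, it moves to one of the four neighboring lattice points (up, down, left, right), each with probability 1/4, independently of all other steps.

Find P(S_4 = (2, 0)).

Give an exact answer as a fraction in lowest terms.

Let h be the number of horizontal steps (so 4-h are vertical). To end at (2,0) need (h+2)/2 right-steps and ((4-h)+0)/2 up-steps.
Sum over h with 2 ≤ h ≤ 4, h ≡ 0 (mod 2), 4-h ≡ 0 (mod 2):
h=2: C(4,2)·C(2,2)·C(2,1) = 6·1·2 = 12
h=4: C(4,4)·C(4,3)·C(0,0) = 1·4·1 = 4
Total favorable: 16
Total paths: 4^4 = 256
P = 16/256 = 1/16

Answer: 1/16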